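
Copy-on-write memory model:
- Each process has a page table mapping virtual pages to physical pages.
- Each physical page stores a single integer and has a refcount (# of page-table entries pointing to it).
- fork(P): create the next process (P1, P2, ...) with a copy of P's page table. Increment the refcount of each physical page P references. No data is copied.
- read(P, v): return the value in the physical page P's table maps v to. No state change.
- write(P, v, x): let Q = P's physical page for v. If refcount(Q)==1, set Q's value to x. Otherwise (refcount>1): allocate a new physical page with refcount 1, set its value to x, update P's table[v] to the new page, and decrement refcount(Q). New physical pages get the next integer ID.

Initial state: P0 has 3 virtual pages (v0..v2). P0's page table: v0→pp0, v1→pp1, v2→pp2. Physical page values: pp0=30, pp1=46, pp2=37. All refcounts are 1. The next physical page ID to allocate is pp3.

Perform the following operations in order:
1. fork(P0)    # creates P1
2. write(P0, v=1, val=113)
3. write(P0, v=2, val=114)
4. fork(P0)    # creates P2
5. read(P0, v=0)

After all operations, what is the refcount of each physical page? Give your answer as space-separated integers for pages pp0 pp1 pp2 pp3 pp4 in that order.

Answer: 3 1 1 2 2

Derivation:
Op 1: fork(P0) -> P1. 3 ppages; refcounts: pp0:2 pp1:2 pp2:2
Op 2: write(P0, v1, 113). refcount(pp1)=2>1 -> COPY to pp3. 4 ppages; refcounts: pp0:2 pp1:1 pp2:2 pp3:1
Op 3: write(P0, v2, 114). refcount(pp2)=2>1 -> COPY to pp4. 5 ppages; refcounts: pp0:2 pp1:1 pp2:1 pp3:1 pp4:1
Op 4: fork(P0) -> P2. 5 ppages; refcounts: pp0:3 pp1:1 pp2:1 pp3:2 pp4:2
Op 5: read(P0, v0) -> 30. No state change.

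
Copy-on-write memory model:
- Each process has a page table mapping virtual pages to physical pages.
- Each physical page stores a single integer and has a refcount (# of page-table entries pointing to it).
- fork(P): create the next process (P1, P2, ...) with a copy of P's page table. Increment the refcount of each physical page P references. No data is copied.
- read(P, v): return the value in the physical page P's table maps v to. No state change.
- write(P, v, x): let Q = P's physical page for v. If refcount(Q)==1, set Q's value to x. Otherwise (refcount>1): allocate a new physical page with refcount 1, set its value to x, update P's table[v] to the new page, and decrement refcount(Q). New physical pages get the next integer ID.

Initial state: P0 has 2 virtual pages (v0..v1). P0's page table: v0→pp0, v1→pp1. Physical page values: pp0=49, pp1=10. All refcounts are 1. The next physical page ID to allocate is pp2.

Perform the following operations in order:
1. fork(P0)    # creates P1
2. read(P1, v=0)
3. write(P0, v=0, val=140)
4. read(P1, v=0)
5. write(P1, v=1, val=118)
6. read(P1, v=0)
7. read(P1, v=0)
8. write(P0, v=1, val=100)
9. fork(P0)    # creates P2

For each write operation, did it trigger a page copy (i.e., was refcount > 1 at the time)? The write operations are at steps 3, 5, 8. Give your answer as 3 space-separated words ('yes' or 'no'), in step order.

Op 1: fork(P0) -> P1. 2 ppages; refcounts: pp0:2 pp1:2
Op 2: read(P1, v0) -> 49. No state change.
Op 3: write(P0, v0, 140). refcount(pp0)=2>1 -> COPY to pp2. 3 ppages; refcounts: pp0:1 pp1:2 pp2:1
Op 4: read(P1, v0) -> 49. No state change.
Op 5: write(P1, v1, 118). refcount(pp1)=2>1 -> COPY to pp3. 4 ppages; refcounts: pp0:1 pp1:1 pp2:1 pp3:1
Op 6: read(P1, v0) -> 49. No state change.
Op 7: read(P1, v0) -> 49. No state change.
Op 8: write(P0, v1, 100). refcount(pp1)=1 -> write in place. 4 ppages; refcounts: pp0:1 pp1:1 pp2:1 pp3:1
Op 9: fork(P0) -> P2. 4 ppages; refcounts: pp0:1 pp1:2 pp2:2 pp3:1

yes yes no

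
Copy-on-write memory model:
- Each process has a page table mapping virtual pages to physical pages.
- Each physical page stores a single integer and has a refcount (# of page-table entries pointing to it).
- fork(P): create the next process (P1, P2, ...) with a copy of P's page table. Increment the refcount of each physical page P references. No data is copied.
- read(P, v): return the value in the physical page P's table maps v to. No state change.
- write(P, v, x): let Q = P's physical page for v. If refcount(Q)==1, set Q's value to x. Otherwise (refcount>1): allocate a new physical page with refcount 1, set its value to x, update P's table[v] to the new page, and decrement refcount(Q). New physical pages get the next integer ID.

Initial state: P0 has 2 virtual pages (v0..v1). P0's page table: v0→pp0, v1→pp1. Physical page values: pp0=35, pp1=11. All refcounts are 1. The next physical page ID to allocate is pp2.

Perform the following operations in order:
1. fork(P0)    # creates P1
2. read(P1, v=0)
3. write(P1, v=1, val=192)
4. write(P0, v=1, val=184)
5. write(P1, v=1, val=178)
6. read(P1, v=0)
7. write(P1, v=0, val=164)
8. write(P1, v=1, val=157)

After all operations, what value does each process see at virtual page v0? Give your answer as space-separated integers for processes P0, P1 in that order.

Answer: 35 164

Derivation:
Op 1: fork(P0) -> P1. 2 ppages; refcounts: pp0:2 pp1:2
Op 2: read(P1, v0) -> 35. No state change.
Op 3: write(P1, v1, 192). refcount(pp1)=2>1 -> COPY to pp2. 3 ppages; refcounts: pp0:2 pp1:1 pp2:1
Op 4: write(P0, v1, 184). refcount(pp1)=1 -> write in place. 3 ppages; refcounts: pp0:2 pp1:1 pp2:1
Op 5: write(P1, v1, 178). refcount(pp2)=1 -> write in place. 3 ppages; refcounts: pp0:2 pp1:1 pp2:1
Op 6: read(P1, v0) -> 35. No state change.
Op 7: write(P1, v0, 164). refcount(pp0)=2>1 -> COPY to pp3. 4 ppages; refcounts: pp0:1 pp1:1 pp2:1 pp3:1
Op 8: write(P1, v1, 157). refcount(pp2)=1 -> write in place. 4 ppages; refcounts: pp0:1 pp1:1 pp2:1 pp3:1
P0: v0 -> pp0 = 35
P1: v0 -> pp3 = 164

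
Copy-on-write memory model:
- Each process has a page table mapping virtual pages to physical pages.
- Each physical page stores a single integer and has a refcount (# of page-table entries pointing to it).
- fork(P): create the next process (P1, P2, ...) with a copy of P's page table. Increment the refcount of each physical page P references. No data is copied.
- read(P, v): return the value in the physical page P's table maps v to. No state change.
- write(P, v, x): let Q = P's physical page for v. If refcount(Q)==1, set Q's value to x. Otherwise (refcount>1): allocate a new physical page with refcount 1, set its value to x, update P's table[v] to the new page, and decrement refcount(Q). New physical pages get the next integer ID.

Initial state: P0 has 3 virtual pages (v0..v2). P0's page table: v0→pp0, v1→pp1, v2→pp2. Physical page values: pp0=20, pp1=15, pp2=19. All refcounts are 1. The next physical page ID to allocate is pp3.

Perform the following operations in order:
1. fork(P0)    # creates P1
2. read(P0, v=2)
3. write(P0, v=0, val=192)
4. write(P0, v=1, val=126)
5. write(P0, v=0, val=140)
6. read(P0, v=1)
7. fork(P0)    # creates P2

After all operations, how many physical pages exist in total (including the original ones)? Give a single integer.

Op 1: fork(P0) -> P1. 3 ppages; refcounts: pp0:2 pp1:2 pp2:2
Op 2: read(P0, v2) -> 19. No state change.
Op 3: write(P0, v0, 192). refcount(pp0)=2>1 -> COPY to pp3. 4 ppages; refcounts: pp0:1 pp1:2 pp2:2 pp3:1
Op 4: write(P0, v1, 126). refcount(pp1)=2>1 -> COPY to pp4. 5 ppages; refcounts: pp0:1 pp1:1 pp2:2 pp3:1 pp4:1
Op 5: write(P0, v0, 140). refcount(pp3)=1 -> write in place. 5 ppages; refcounts: pp0:1 pp1:1 pp2:2 pp3:1 pp4:1
Op 6: read(P0, v1) -> 126. No state change.
Op 7: fork(P0) -> P2. 5 ppages; refcounts: pp0:1 pp1:1 pp2:3 pp3:2 pp4:2

Answer: 5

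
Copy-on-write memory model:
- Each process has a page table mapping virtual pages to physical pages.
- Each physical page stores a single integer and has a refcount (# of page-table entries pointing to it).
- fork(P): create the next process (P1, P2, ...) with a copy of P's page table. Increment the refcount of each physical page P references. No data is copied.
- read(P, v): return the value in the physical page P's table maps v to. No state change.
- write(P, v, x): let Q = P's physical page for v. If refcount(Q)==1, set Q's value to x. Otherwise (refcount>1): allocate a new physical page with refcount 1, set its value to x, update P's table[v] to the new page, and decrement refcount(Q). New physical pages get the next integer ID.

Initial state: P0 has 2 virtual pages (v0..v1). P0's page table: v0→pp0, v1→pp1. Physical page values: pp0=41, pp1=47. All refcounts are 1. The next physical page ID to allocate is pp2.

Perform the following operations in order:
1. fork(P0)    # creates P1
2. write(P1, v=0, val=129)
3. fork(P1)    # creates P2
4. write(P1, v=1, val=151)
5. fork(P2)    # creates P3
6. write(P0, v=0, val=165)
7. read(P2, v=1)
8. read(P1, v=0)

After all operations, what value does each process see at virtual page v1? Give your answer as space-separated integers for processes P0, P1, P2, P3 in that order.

Op 1: fork(P0) -> P1. 2 ppages; refcounts: pp0:2 pp1:2
Op 2: write(P1, v0, 129). refcount(pp0)=2>1 -> COPY to pp2. 3 ppages; refcounts: pp0:1 pp1:2 pp2:1
Op 3: fork(P1) -> P2. 3 ppages; refcounts: pp0:1 pp1:3 pp2:2
Op 4: write(P1, v1, 151). refcount(pp1)=3>1 -> COPY to pp3. 4 ppages; refcounts: pp0:1 pp1:2 pp2:2 pp3:1
Op 5: fork(P2) -> P3. 4 ppages; refcounts: pp0:1 pp1:3 pp2:3 pp3:1
Op 6: write(P0, v0, 165). refcount(pp0)=1 -> write in place. 4 ppages; refcounts: pp0:1 pp1:3 pp2:3 pp3:1
Op 7: read(P2, v1) -> 47. No state change.
Op 8: read(P1, v0) -> 129. No state change.
P0: v1 -> pp1 = 47
P1: v1 -> pp3 = 151
P2: v1 -> pp1 = 47
P3: v1 -> pp1 = 47

Answer: 47 151 47 47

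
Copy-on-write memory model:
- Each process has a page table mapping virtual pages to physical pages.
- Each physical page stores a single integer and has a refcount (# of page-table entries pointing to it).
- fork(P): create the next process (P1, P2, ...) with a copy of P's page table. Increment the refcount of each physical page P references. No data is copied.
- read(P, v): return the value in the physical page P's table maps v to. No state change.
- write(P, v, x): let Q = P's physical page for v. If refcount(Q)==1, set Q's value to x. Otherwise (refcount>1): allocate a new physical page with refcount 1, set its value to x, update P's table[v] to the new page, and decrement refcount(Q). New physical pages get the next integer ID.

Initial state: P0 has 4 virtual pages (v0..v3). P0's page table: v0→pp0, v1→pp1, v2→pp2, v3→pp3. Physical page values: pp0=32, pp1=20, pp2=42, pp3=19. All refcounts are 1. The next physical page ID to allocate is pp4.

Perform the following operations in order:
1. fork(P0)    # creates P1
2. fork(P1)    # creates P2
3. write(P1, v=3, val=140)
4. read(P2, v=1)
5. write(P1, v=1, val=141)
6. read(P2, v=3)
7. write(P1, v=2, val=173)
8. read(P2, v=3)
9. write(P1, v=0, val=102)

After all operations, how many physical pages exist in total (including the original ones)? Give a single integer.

Answer: 8

Derivation:
Op 1: fork(P0) -> P1. 4 ppages; refcounts: pp0:2 pp1:2 pp2:2 pp3:2
Op 2: fork(P1) -> P2. 4 ppages; refcounts: pp0:3 pp1:3 pp2:3 pp3:3
Op 3: write(P1, v3, 140). refcount(pp3)=3>1 -> COPY to pp4. 5 ppages; refcounts: pp0:3 pp1:3 pp2:3 pp3:2 pp4:1
Op 4: read(P2, v1) -> 20. No state change.
Op 5: write(P1, v1, 141). refcount(pp1)=3>1 -> COPY to pp5. 6 ppages; refcounts: pp0:3 pp1:2 pp2:3 pp3:2 pp4:1 pp5:1
Op 6: read(P2, v3) -> 19. No state change.
Op 7: write(P1, v2, 173). refcount(pp2)=3>1 -> COPY to pp6. 7 ppages; refcounts: pp0:3 pp1:2 pp2:2 pp3:2 pp4:1 pp5:1 pp6:1
Op 8: read(P2, v3) -> 19. No state change.
Op 9: write(P1, v0, 102). refcount(pp0)=3>1 -> COPY to pp7. 8 ppages; refcounts: pp0:2 pp1:2 pp2:2 pp3:2 pp4:1 pp5:1 pp6:1 pp7:1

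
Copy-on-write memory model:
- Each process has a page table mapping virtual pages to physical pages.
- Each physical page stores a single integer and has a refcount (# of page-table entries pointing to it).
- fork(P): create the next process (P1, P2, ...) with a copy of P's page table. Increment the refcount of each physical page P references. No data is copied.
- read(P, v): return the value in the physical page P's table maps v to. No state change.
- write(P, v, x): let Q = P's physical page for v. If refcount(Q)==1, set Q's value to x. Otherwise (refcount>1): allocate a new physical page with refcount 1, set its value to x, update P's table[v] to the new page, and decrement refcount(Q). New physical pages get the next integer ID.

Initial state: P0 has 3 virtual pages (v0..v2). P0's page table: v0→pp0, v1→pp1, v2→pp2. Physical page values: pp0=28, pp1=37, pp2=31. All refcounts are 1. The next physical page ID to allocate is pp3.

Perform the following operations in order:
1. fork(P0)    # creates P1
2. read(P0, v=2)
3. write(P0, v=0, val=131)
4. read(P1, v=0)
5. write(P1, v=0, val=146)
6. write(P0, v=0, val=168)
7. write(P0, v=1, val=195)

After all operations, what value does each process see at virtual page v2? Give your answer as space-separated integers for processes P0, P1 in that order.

Op 1: fork(P0) -> P1. 3 ppages; refcounts: pp0:2 pp1:2 pp2:2
Op 2: read(P0, v2) -> 31. No state change.
Op 3: write(P0, v0, 131). refcount(pp0)=2>1 -> COPY to pp3. 4 ppages; refcounts: pp0:1 pp1:2 pp2:2 pp3:1
Op 4: read(P1, v0) -> 28. No state change.
Op 5: write(P1, v0, 146). refcount(pp0)=1 -> write in place. 4 ppages; refcounts: pp0:1 pp1:2 pp2:2 pp3:1
Op 6: write(P0, v0, 168). refcount(pp3)=1 -> write in place. 4 ppages; refcounts: pp0:1 pp1:2 pp2:2 pp3:1
Op 7: write(P0, v1, 195). refcount(pp1)=2>1 -> COPY to pp4. 5 ppages; refcounts: pp0:1 pp1:1 pp2:2 pp3:1 pp4:1
P0: v2 -> pp2 = 31
P1: v2 -> pp2 = 31

Answer: 31 31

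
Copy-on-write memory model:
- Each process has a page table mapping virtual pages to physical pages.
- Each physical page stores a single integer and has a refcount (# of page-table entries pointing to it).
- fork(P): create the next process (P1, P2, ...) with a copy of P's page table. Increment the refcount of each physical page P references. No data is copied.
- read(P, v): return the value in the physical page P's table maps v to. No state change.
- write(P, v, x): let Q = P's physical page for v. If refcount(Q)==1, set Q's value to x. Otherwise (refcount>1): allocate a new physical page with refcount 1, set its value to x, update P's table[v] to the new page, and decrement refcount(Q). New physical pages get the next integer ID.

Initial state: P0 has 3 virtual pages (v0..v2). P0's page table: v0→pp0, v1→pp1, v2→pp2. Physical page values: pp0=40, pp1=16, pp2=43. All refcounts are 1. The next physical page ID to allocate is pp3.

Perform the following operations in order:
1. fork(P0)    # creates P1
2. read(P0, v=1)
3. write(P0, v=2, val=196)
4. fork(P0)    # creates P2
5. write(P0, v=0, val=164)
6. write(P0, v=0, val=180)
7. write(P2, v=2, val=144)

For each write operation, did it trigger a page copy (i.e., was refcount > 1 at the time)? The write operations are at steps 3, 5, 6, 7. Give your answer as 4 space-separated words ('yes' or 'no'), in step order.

Op 1: fork(P0) -> P1. 3 ppages; refcounts: pp0:2 pp1:2 pp2:2
Op 2: read(P0, v1) -> 16. No state change.
Op 3: write(P0, v2, 196). refcount(pp2)=2>1 -> COPY to pp3. 4 ppages; refcounts: pp0:2 pp1:2 pp2:1 pp3:1
Op 4: fork(P0) -> P2. 4 ppages; refcounts: pp0:3 pp1:3 pp2:1 pp3:2
Op 5: write(P0, v0, 164). refcount(pp0)=3>1 -> COPY to pp4. 5 ppages; refcounts: pp0:2 pp1:3 pp2:1 pp3:2 pp4:1
Op 6: write(P0, v0, 180). refcount(pp4)=1 -> write in place. 5 ppages; refcounts: pp0:2 pp1:3 pp2:1 pp3:2 pp4:1
Op 7: write(P2, v2, 144). refcount(pp3)=2>1 -> COPY to pp5. 6 ppages; refcounts: pp0:2 pp1:3 pp2:1 pp3:1 pp4:1 pp5:1

yes yes no yes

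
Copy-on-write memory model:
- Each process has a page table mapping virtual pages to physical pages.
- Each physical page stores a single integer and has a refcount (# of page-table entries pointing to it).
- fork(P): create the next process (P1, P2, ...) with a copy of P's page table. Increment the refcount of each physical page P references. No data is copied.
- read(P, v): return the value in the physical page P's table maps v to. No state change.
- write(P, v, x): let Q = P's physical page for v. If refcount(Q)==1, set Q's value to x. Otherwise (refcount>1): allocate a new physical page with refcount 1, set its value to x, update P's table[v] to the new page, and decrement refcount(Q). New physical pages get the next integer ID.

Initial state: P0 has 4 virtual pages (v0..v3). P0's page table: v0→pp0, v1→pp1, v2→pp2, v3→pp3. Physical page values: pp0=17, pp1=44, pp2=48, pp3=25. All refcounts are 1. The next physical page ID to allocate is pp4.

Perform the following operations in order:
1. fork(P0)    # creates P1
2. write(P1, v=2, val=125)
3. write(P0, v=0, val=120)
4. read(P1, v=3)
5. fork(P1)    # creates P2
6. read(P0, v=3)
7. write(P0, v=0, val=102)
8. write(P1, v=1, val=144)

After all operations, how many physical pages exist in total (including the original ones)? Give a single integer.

Answer: 7

Derivation:
Op 1: fork(P0) -> P1. 4 ppages; refcounts: pp0:2 pp1:2 pp2:2 pp3:2
Op 2: write(P1, v2, 125). refcount(pp2)=2>1 -> COPY to pp4. 5 ppages; refcounts: pp0:2 pp1:2 pp2:1 pp3:2 pp4:1
Op 3: write(P0, v0, 120). refcount(pp0)=2>1 -> COPY to pp5. 6 ppages; refcounts: pp0:1 pp1:2 pp2:1 pp3:2 pp4:1 pp5:1
Op 4: read(P1, v3) -> 25. No state change.
Op 5: fork(P1) -> P2. 6 ppages; refcounts: pp0:2 pp1:3 pp2:1 pp3:3 pp4:2 pp5:1
Op 6: read(P0, v3) -> 25. No state change.
Op 7: write(P0, v0, 102). refcount(pp5)=1 -> write in place. 6 ppages; refcounts: pp0:2 pp1:3 pp2:1 pp3:3 pp4:2 pp5:1
Op 8: write(P1, v1, 144). refcount(pp1)=3>1 -> COPY to pp6. 7 ppages; refcounts: pp0:2 pp1:2 pp2:1 pp3:3 pp4:2 pp5:1 pp6:1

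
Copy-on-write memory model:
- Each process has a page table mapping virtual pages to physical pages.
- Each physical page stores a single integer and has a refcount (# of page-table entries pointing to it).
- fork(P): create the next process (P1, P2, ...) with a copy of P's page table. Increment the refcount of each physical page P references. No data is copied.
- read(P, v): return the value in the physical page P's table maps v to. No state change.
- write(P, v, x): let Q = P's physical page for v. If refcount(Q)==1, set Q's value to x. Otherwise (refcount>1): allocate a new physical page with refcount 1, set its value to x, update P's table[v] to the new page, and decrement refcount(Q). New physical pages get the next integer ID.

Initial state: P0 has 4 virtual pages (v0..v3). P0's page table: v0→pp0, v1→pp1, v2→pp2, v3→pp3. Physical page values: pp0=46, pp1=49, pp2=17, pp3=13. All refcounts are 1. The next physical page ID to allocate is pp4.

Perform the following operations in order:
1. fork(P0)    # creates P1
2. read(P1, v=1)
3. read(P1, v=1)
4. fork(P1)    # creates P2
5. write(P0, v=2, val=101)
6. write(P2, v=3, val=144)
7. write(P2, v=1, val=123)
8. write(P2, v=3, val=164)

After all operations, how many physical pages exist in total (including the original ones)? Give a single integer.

Op 1: fork(P0) -> P1. 4 ppages; refcounts: pp0:2 pp1:2 pp2:2 pp3:2
Op 2: read(P1, v1) -> 49. No state change.
Op 3: read(P1, v1) -> 49. No state change.
Op 4: fork(P1) -> P2. 4 ppages; refcounts: pp0:3 pp1:3 pp2:3 pp3:3
Op 5: write(P0, v2, 101). refcount(pp2)=3>1 -> COPY to pp4. 5 ppages; refcounts: pp0:3 pp1:3 pp2:2 pp3:3 pp4:1
Op 6: write(P2, v3, 144). refcount(pp3)=3>1 -> COPY to pp5. 6 ppages; refcounts: pp0:3 pp1:3 pp2:2 pp3:2 pp4:1 pp5:1
Op 7: write(P2, v1, 123). refcount(pp1)=3>1 -> COPY to pp6. 7 ppages; refcounts: pp0:3 pp1:2 pp2:2 pp3:2 pp4:1 pp5:1 pp6:1
Op 8: write(P2, v3, 164). refcount(pp5)=1 -> write in place. 7 ppages; refcounts: pp0:3 pp1:2 pp2:2 pp3:2 pp4:1 pp5:1 pp6:1

Answer: 7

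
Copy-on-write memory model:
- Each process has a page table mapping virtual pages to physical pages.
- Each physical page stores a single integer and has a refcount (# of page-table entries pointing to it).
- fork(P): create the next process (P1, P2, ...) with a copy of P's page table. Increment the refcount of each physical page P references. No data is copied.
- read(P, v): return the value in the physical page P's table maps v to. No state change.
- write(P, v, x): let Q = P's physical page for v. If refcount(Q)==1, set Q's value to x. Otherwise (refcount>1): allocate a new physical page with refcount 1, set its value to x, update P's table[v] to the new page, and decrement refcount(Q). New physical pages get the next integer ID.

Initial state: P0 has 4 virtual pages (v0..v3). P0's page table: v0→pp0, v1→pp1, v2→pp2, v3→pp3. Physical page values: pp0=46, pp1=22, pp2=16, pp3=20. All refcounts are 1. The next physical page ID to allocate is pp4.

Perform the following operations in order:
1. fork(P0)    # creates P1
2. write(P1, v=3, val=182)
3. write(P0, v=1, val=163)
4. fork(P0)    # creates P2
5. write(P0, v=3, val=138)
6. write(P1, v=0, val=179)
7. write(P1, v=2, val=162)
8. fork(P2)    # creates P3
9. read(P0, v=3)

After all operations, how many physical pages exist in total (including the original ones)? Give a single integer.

Op 1: fork(P0) -> P1. 4 ppages; refcounts: pp0:2 pp1:2 pp2:2 pp3:2
Op 2: write(P1, v3, 182). refcount(pp3)=2>1 -> COPY to pp4. 5 ppages; refcounts: pp0:2 pp1:2 pp2:2 pp3:1 pp4:1
Op 3: write(P0, v1, 163). refcount(pp1)=2>1 -> COPY to pp5. 6 ppages; refcounts: pp0:2 pp1:1 pp2:2 pp3:1 pp4:1 pp5:1
Op 4: fork(P0) -> P2. 6 ppages; refcounts: pp0:3 pp1:1 pp2:3 pp3:2 pp4:1 pp5:2
Op 5: write(P0, v3, 138). refcount(pp3)=2>1 -> COPY to pp6. 7 ppages; refcounts: pp0:3 pp1:1 pp2:3 pp3:1 pp4:1 pp5:2 pp6:1
Op 6: write(P1, v0, 179). refcount(pp0)=3>1 -> COPY to pp7. 8 ppages; refcounts: pp0:2 pp1:1 pp2:3 pp3:1 pp4:1 pp5:2 pp6:1 pp7:1
Op 7: write(P1, v2, 162). refcount(pp2)=3>1 -> COPY to pp8. 9 ppages; refcounts: pp0:2 pp1:1 pp2:2 pp3:1 pp4:1 pp5:2 pp6:1 pp7:1 pp8:1
Op 8: fork(P2) -> P3. 9 ppages; refcounts: pp0:3 pp1:1 pp2:3 pp3:2 pp4:1 pp5:3 pp6:1 pp7:1 pp8:1
Op 9: read(P0, v3) -> 138. No state change.

Answer: 9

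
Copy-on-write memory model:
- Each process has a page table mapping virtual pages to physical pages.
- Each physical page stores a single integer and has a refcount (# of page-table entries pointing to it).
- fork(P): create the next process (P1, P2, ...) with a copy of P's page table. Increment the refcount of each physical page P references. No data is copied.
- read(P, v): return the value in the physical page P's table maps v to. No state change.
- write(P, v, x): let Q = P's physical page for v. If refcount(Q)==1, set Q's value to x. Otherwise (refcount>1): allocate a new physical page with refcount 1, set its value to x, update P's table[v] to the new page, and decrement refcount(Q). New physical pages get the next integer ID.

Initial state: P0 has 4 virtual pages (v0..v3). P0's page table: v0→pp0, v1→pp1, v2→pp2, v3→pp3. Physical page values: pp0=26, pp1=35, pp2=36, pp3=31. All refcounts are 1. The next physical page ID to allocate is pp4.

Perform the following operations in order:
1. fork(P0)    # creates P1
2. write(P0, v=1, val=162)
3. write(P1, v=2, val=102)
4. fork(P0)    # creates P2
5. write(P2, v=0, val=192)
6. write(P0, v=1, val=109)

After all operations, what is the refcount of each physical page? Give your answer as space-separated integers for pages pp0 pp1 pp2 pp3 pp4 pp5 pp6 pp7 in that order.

Answer: 2 1 2 3 1 1 1 1

Derivation:
Op 1: fork(P0) -> P1. 4 ppages; refcounts: pp0:2 pp1:2 pp2:2 pp3:2
Op 2: write(P0, v1, 162). refcount(pp1)=2>1 -> COPY to pp4. 5 ppages; refcounts: pp0:2 pp1:1 pp2:2 pp3:2 pp4:1
Op 3: write(P1, v2, 102). refcount(pp2)=2>1 -> COPY to pp5. 6 ppages; refcounts: pp0:2 pp1:1 pp2:1 pp3:2 pp4:1 pp5:1
Op 4: fork(P0) -> P2. 6 ppages; refcounts: pp0:3 pp1:1 pp2:2 pp3:3 pp4:2 pp5:1
Op 5: write(P2, v0, 192). refcount(pp0)=3>1 -> COPY to pp6. 7 ppages; refcounts: pp0:2 pp1:1 pp2:2 pp3:3 pp4:2 pp5:1 pp6:1
Op 6: write(P0, v1, 109). refcount(pp4)=2>1 -> COPY to pp7. 8 ppages; refcounts: pp0:2 pp1:1 pp2:2 pp3:3 pp4:1 pp5:1 pp6:1 pp7:1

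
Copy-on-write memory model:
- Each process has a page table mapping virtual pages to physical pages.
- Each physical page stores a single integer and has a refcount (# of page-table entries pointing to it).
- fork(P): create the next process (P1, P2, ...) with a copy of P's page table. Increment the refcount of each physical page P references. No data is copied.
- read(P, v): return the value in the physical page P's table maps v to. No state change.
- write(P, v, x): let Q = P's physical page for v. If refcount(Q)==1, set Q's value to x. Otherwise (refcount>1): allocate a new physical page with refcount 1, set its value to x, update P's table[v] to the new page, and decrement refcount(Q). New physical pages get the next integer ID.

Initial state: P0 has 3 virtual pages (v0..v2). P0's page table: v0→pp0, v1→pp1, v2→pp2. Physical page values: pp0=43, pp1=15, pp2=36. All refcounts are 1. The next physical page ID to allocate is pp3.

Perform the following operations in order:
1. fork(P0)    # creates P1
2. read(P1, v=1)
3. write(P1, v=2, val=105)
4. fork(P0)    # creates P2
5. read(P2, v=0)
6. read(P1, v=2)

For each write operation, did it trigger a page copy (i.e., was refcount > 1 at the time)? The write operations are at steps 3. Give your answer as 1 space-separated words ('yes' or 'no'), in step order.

Op 1: fork(P0) -> P1. 3 ppages; refcounts: pp0:2 pp1:2 pp2:2
Op 2: read(P1, v1) -> 15. No state change.
Op 3: write(P1, v2, 105). refcount(pp2)=2>1 -> COPY to pp3. 4 ppages; refcounts: pp0:2 pp1:2 pp2:1 pp3:1
Op 4: fork(P0) -> P2. 4 ppages; refcounts: pp0:3 pp1:3 pp2:2 pp3:1
Op 5: read(P2, v0) -> 43. No state change.
Op 6: read(P1, v2) -> 105. No state change.

yes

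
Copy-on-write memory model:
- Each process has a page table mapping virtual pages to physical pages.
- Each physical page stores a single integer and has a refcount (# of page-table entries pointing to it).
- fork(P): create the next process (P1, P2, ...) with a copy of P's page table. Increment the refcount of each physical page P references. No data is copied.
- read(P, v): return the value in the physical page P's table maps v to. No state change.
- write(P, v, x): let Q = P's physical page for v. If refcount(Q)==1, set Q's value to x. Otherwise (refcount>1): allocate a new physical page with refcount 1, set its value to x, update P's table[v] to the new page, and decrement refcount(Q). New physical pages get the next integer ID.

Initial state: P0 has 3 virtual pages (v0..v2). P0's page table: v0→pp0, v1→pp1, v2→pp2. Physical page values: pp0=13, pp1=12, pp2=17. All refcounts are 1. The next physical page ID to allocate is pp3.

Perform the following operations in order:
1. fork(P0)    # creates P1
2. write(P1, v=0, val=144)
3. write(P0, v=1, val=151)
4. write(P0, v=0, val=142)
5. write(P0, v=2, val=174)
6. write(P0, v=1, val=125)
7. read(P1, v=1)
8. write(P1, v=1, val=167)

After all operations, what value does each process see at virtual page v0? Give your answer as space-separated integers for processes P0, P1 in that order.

Answer: 142 144

Derivation:
Op 1: fork(P0) -> P1. 3 ppages; refcounts: pp0:2 pp1:2 pp2:2
Op 2: write(P1, v0, 144). refcount(pp0)=2>1 -> COPY to pp3. 4 ppages; refcounts: pp0:1 pp1:2 pp2:2 pp3:1
Op 3: write(P0, v1, 151). refcount(pp1)=2>1 -> COPY to pp4. 5 ppages; refcounts: pp0:1 pp1:1 pp2:2 pp3:1 pp4:1
Op 4: write(P0, v0, 142). refcount(pp0)=1 -> write in place. 5 ppages; refcounts: pp0:1 pp1:1 pp2:2 pp3:1 pp4:1
Op 5: write(P0, v2, 174). refcount(pp2)=2>1 -> COPY to pp5. 6 ppages; refcounts: pp0:1 pp1:1 pp2:1 pp3:1 pp4:1 pp5:1
Op 6: write(P0, v1, 125). refcount(pp4)=1 -> write in place. 6 ppages; refcounts: pp0:1 pp1:1 pp2:1 pp3:1 pp4:1 pp5:1
Op 7: read(P1, v1) -> 12. No state change.
Op 8: write(P1, v1, 167). refcount(pp1)=1 -> write in place. 6 ppages; refcounts: pp0:1 pp1:1 pp2:1 pp3:1 pp4:1 pp5:1
P0: v0 -> pp0 = 142
P1: v0 -> pp3 = 144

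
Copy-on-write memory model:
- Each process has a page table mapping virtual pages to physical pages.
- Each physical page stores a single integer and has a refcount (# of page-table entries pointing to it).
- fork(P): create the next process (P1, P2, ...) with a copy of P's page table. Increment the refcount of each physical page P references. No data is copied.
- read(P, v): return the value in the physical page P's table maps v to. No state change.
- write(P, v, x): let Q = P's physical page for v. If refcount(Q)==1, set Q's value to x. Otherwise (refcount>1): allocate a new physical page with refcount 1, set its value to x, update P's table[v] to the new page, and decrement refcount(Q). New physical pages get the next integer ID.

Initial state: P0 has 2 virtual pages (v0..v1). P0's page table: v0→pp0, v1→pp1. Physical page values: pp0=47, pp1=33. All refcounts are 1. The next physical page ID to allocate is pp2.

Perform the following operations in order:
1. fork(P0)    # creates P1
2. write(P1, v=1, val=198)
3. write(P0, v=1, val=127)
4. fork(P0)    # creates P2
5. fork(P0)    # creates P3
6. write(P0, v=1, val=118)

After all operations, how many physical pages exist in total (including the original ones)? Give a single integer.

Answer: 4

Derivation:
Op 1: fork(P0) -> P1. 2 ppages; refcounts: pp0:2 pp1:2
Op 2: write(P1, v1, 198). refcount(pp1)=2>1 -> COPY to pp2. 3 ppages; refcounts: pp0:2 pp1:1 pp2:1
Op 3: write(P0, v1, 127). refcount(pp1)=1 -> write in place. 3 ppages; refcounts: pp0:2 pp1:1 pp2:1
Op 4: fork(P0) -> P2. 3 ppages; refcounts: pp0:3 pp1:2 pp2:1
Op 5: fork(P0) -> P3. 3 ppages; refcounts: pp0:4 pp1:3 pp2:1
Op 6: write(P0, v1, 118). refcount(pp1)=3>1 -> COPY to pp3. 4 ppages; refcounts: pp0:4 pp1:2 pp2:1 pp3:1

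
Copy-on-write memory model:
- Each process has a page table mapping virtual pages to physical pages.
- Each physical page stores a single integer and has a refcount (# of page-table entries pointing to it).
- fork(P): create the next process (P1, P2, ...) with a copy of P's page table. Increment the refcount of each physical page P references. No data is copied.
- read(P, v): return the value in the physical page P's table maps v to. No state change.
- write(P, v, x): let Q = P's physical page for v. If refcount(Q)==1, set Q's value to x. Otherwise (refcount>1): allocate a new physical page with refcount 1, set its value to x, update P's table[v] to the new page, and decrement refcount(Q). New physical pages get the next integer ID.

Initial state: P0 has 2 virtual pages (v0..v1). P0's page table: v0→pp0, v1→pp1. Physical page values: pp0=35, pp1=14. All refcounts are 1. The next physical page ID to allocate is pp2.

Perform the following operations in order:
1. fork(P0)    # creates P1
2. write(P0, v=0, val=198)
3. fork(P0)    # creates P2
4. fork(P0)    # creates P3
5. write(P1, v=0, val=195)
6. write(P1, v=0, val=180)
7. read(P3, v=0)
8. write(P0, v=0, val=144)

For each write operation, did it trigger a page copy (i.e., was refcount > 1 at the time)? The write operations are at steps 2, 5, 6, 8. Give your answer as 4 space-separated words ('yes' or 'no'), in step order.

Op 1: fork(P0) -> P1. 2 ppages; refcounts: pp0:2 pp1:2
Op 2: write(P0, v0, 198). refcount(pp0)=2>1 -> COPY to pp2. 3 ppages; refcounts: pp0:1 pp1:2 pp2:1
Op 3: fork(P0) -> P2. 3 ppages; refcounts: pp0:1 pp1:3 pp2:2
Op 4: fork(P0) -> P3. 3 ppages; refcounts: pp0:1 pp1:4 pp2:3
Op 5: write(P1, v0, 195). refcount(pp0)=1 -> write in place. 3 ppages; refcounts: pp0:1 pp1:4 pp2:3
Op 6: write(P1, v0, 180). refcount(pp0)=1 -> write in place. 3 ppages; refcounts: pp0:1 pp1:4 pp2:3
Op 7: read(P3, v0) -> 198. No state change.
Op 8: write(P0, v0, 144). refcount(pp2)=3>1 -> COPY to pp3. 4 ppages; refcounts: pp0:1 pp1:4 pp2:2 pp3:1

yes no no yes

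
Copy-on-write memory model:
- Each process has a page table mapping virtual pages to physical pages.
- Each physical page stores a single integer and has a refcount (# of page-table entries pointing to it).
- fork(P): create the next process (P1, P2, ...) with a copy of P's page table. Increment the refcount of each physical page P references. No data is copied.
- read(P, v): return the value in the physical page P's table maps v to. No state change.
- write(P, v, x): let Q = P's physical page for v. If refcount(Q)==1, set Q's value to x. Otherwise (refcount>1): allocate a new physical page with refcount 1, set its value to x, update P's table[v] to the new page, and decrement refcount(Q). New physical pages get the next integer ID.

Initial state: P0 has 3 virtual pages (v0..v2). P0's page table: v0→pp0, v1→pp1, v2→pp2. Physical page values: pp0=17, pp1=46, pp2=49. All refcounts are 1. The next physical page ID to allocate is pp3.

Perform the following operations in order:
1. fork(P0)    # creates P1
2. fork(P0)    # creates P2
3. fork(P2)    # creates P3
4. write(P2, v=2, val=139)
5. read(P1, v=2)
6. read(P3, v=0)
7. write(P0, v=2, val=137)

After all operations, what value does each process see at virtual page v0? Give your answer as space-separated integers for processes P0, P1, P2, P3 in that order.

Answer: 17 17 17 17

Derivation:
Op 1: fork(P0) -> P1. 3 ppages; refcounts: pp0:2 pp1:2 pp2:2
Op 2: fork(P0) -> P2. 3 ppages; refcounts: pp0:3 pp1:3 pp2:3
Op 3: fork(P2) -> P3. 3 ppages; refcounts: pp0:4 pp1:4 pp2:4
Op 4: write(P2, v2, 139). refcount(pp2)=4>1 -> COPY to pp3. 4 ppages; refcounts: pp0:4 pp1:4 pp2:3 pp3:1
Op 5: read(P1, v2) -> 49. No state change.
Op 6: read(P3, v0) -> 17. No state change.
Op 7: write(P0, v2, 137). refcount(pp2)=3>1 -> COPY to pp4. 5 ppages; refcounts: pp0:4 pp1:4 pp2:2 pp3:1 pp4:1
P0: v0 -> pp0 = 17
P1: v0 -> pp0 = 17
P2: v0 -> pp0 = 17
P3: v0 -> pp0 = 17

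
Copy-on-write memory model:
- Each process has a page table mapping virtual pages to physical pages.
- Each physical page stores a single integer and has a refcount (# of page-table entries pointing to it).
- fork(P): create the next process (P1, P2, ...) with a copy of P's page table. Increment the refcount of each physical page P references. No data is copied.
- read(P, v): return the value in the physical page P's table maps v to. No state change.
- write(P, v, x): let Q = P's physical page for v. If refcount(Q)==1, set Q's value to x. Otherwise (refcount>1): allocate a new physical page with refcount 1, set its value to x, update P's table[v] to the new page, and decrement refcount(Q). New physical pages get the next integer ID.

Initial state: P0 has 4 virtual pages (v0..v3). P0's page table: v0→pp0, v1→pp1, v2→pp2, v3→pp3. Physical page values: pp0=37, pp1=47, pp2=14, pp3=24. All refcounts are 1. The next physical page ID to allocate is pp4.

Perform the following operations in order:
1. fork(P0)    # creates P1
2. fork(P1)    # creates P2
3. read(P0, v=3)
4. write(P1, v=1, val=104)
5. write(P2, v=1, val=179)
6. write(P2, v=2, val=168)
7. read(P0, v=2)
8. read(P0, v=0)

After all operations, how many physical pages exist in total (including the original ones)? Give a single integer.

Op 1: fork(P0) -> P1. 4 ppages; refcounts: pp0:2 pp1:2 pp2:2 pp3:2
Op 2: fork(P1) -> P2. 4 ppages; refcounts: pp0:3 pp1:3 pp2:3 pp3:3
Op 3: read(P0, v3) -> 24. No state change.
Op 4: write(P1, v1, 104). refcount(pp1)=3>1 -> COPY to pp4. 5 ppages; refcounts: pp0:3 pp1:2 pp2:3 pp3:3 pp4:1
Op 5: write(P2, v1, 179). refcount(pp1)=2>1 -> COPY to pp5. 6 ppages; refcounts: pp0:3 pp1:1 pp2:3 pp3:3 pp4:1 pp5:1
Op 6: write(P2, v2, 168). refcount(pp2)=3>1 -> COPY to pp6. 7 ppages; refcounts: pp0:3 pp1:1 pp2:2 pp3:3 pp4:1 pp5:1 pp6:1
Op 7: read(P0, v2) -> 14. No state change.
Op 8: read(P0, v0) -> 37. No state change.

Answer: 7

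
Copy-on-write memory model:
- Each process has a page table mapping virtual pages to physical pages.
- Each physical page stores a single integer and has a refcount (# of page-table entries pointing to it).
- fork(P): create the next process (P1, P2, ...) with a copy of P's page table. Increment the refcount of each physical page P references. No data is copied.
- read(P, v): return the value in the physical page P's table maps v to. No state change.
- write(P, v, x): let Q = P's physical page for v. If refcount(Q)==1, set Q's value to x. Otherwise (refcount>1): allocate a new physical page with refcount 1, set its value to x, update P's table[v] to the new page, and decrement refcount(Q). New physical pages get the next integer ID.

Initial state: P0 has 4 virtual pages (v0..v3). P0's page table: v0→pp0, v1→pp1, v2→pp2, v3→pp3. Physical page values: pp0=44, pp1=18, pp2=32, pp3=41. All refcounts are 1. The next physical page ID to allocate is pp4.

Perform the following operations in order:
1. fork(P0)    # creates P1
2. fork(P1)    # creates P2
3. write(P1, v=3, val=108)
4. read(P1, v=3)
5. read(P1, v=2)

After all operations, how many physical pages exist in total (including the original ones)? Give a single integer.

Answer: 5

Derivation:
Op 1: fork(P0) -> P1. 4 ppages; refcounts: pp0:2 pp1:2 pp2:2 pp3:2
Op 2: fork(P1) -> P2. 4 ppages; refcounts: pp0:3 pp1:3 pp2:3 pp3:3
Op 3: write(P1, v3, 108). refcount(pp3)=3>1 -> COPY to pp4. 5 ppages; refcounts: pp0:3 pp1:3 pp2:3 pp3:2 pp4:1
Op 4: read(P1, v3) -> 108. No state change.
Op 5: read(P1, v2) -> 32. No state change.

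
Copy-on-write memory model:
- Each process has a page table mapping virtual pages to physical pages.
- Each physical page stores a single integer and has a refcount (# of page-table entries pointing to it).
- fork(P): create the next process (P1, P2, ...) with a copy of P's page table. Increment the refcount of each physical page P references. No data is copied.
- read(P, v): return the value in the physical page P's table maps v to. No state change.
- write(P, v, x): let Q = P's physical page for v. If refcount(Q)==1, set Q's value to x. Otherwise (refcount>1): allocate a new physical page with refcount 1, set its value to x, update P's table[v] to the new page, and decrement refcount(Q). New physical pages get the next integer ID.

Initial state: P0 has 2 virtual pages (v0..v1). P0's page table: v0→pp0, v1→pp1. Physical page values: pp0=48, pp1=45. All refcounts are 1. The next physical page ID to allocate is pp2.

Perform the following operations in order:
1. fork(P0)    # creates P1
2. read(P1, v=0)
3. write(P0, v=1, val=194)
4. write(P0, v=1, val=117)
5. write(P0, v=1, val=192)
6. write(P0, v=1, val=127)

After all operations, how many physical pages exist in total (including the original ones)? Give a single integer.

Op 1: fork(P0) -> P1. 2 ppages; refcounts: pp0:2 pp1:2
Op 2: read(P1, v0) -> 48. No state change.
Op 3: write(P0, v1, 194). refcount(pp1)=2>1 -> COPY to pp2. 3 ppages; refcounts: pp0:2 pp1:1 pp2:1
Op 4: write(P0, v1, 117). refcount(pp2)=1 -> write in place. 3 ppages; refcounts: pp0:2 pp1:1 pp2:1
Op 5: write(P0, v1, 192). refcount(pp2)=1 -> write in place. 3 ppages; refcounts: pp0:2 pp1:1 pp2:1
Op 6: write(P0, v1, 127). refcount(pp2)=1 -> write in place. 3 ppages; refcounts: pp0:2 pp1:1 pp2:1

Answer: 3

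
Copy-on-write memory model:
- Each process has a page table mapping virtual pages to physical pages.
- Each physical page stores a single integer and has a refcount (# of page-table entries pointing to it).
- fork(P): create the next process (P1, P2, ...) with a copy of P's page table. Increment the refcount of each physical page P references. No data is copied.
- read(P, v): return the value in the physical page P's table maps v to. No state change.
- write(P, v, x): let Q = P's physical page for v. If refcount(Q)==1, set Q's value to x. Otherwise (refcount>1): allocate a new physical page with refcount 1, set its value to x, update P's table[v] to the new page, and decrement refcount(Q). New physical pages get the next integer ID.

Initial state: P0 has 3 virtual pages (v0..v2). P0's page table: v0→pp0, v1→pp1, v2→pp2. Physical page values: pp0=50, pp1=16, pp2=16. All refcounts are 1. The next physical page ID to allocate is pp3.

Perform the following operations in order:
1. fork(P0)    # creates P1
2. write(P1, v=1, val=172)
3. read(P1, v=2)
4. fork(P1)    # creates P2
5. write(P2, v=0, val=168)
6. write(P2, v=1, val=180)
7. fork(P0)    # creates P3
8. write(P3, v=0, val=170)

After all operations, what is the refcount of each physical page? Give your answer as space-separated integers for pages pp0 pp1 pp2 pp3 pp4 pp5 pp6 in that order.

Op 1: fork(P0) -> P1. 3 ppages; refcounts: pp0:2 pp1:2 pp2:2
Op 2: write(P1, v1, 172). refcount(pp1)=2>1 -> COPY to pp3. 4 ppages; refcounts: pp0:2 pp1:1 pp2:2 pp3:1
Op 3: read(P1, v2) -> 16. No state change.
Op 4: fork(P1) -> P2. 4 ppages; refcounts: pp0:3 pp1:1 pp2:3 pp3:2
Op 5: write(P2, v0, 168). refcount(pp0)=3>1 -> COPY to pp4. 5 ppages; refcounts: pp0:2 pp1:1 pp2:3 pp3:2 pp4:1
Op 6: write(P2, v1, 180). refcount(pp3)=2>1 -> COPY to pp5. 6 ppages; refcounts: pp0:2 pp1:1 pp2:3 pp3:1 pp4:1 pp5:1
Op 7: fork(P0) -> P3. 6 ppages; refcounts: pp0:3 pp1:2 pp2:4 pp3:1 pp4:1 pp5:1
Op 8: write(P3, v0, 170). refcount(pp0)=3>1 -> COPY to pp6. 7 ppages; refcounts: pp0:2 pp1:2 pp2:4 pp3:1 pp4:1 pp5:1 pp6:1

Answer: 2 2 4 1 1 1 1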